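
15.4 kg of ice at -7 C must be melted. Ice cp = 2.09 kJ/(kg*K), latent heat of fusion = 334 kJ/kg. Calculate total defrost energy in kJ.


Sensible heat = cp * dT = 2.09 * 7 = 14.63 kJ/kg
Total per kg = 14.63 + 334 = 348.63 kJ/kg
Q = m * total = 15.4 * 348.63
Q = 5368.9 kJ

5368.9


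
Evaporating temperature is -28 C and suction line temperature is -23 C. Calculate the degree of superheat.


Superheat = T_suction - T_evap
Superheat = -23 - (-28)
Superheat = 5 K

5


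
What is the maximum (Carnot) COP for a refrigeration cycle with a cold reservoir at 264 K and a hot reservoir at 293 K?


dT = 293 - 264 = 29 K
COP_carnot = T_cold / dT = 264 / 29
COP_carnot = 9.103

9.103


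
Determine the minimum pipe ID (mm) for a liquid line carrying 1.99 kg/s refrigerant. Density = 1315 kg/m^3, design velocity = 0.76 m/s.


A = m_dot / (rho * v) = 1.99 / (1315 * 0.76) = 0.001991194717 m^2
d = sqrt(4*A/pi) * 1000
d = 50.4 mm

50.4


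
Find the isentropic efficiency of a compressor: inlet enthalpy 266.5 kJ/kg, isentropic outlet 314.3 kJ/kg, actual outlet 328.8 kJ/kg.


dh_ideal = 314.3 - 266.5 = 47.8 kJ/kg
dh_actual = 328.8 - 266.5 = 62.3 kJ/kg
eta_s = dh_ideal / dh_actual = 47.8 / 62.3
eta_s = 0.7673

0.7673


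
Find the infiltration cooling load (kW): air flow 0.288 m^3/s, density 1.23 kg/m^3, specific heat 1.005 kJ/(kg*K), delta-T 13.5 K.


Q = V_dot * rho * cp * dT
Q = 0.288 * 1.23 * 1.005 * 13.5
Q = 4.806 kW

4.806


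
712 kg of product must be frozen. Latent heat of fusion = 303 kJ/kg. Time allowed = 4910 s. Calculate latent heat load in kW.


Q_lat = m * h_fg / t
Q_lat = 712 * 303 / 4910
Q_lat = 43.94 kW

43.94


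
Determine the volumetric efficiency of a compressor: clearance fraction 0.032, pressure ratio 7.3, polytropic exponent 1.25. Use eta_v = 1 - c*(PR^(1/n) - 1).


PR^(1/n) = 7.3^(1/1.25) = 4.90521772
eta_v = 1 - 0.032 * (4.90521772 - 1)
eta_v = 0.875

0.875


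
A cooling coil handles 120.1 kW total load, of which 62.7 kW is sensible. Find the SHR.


SHR = Q_sensible / Q_total
SHR = 62.7 / 120.1
SHR = 0.522

0.522


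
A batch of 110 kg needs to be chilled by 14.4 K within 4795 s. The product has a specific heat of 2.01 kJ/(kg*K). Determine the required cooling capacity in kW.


Q = m * cp * dT / t
Q = 110 * 2.01 * 14.4 / 4795
Q = 0.664 kW

0.664


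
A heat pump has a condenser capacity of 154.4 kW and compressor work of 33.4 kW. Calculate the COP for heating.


COP_hp = Q_cond / W
COP_hp = 154.4 / 33.4
COP_hp = 4.623

4.623


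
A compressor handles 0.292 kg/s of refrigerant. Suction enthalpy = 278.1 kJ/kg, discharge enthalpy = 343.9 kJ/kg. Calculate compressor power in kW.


dh = 343.9 - 278.1 = 65.8 kJ/kg
W = m_dot * dh = 0.292 * 65.8 = 19.21 kW

19.21


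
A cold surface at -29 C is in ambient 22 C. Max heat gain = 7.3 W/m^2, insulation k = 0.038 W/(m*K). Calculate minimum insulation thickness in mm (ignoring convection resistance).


dT = 22 - (-29) = 51 K
thickness = k * dT / q_max * 1000
thickness = 0.038 * 51 / 7.3 * 1000
thickness = 265.5 mm

265.5


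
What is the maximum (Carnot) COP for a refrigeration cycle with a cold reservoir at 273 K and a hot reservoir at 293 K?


dT = 293 - 273 = 20 K
COP_carnot = T_cold / dT = 273 / 20
COP_carnot = 13.65

13.65


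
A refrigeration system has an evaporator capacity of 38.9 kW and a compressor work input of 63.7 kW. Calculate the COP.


COP = Q_evap / W
COP = 38.9 / 63.7
COP = 0.611

0.611


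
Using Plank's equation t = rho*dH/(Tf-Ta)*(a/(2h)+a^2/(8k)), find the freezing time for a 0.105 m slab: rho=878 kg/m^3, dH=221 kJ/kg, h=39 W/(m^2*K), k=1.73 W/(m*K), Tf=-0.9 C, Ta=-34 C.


dT = -0.9 - (-34) = 33.1 K
term1 = a/(2h) = 0.105/(2*39) = 0.001346153846
term2 = a^2/(8k) = 0.105^2/(8*1.73) = 0.0007966040462
t = rho*dH*1000/dT * (term1 + term2)
t = 878*221*1000/33.1 * (0.001346153846 + 0.0007966040462)
t = 12561 s

12561


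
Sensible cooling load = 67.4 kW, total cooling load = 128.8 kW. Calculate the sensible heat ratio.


SHR = Q_sensible / Q_total
SHR = 67.4 / 128.8
SHR = 0.523

0.523


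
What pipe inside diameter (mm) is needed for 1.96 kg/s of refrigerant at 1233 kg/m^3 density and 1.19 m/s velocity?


A = m_dot / (rho * v) = 1.96 / (1233 * 1.19) = 0.001335814131 m^2
d = sqrt(4*A/pi) * 1000
d = 41.2 mm

41.2


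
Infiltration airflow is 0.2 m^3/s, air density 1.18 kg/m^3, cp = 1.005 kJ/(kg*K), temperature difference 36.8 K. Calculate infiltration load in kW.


Q = V_dot * rho * cp * dT
Q = 0.2 * 1.18 * 1.005 * 36.8
Q = 8.728 kW

8.728


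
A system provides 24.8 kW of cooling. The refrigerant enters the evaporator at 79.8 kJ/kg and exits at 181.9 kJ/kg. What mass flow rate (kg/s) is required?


dh = 181.9 - 79.8 = 102.1 kJ/kg
m_dot = Q / dh = 24.8 / 102.1 = 0.2429 kg/s

0.2429


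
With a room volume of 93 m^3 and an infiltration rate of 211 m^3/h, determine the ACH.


ACH = flow / volume
ACH = 211 / 93
ACH = 2.269

2.269


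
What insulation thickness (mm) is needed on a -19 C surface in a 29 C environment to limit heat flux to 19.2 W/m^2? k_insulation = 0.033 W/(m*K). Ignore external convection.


dT = 29 - (-19) = 48 K
thickness = k * dT / q_max * 1000
thickness = 0.033 * 48 / 19.2 * 1000
thickness = 82.5 mm

82.5


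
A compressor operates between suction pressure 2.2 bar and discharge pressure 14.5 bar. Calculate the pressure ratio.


PR = P_high / P_low
PR = 14.5 / 2.2
PR = 6.591

6.591


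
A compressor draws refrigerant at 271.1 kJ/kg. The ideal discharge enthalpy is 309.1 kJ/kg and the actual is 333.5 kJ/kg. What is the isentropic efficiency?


dh_ideal = 309.1 - 271.1 = 38.0 kJ/kg
dh_actual = 333.5 - 271.1 = 62.4 kJ/kg
eta_s = dh_ideal / dh_actual = 38.0 / 62.4
eta_s = 0.609

0.609


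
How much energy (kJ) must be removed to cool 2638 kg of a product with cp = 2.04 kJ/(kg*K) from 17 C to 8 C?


dT = 17 - (8) = 9 K
Q = m * cp * dT = 2638 * 2.04 * 9
Q = 48434 kJ

48434


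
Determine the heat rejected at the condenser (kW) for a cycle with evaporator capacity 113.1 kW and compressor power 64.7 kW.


Q_cond = Q_evap + W
Q_cond = 113.1 + 64.7
Q_cond = 177.8 kW

177.8


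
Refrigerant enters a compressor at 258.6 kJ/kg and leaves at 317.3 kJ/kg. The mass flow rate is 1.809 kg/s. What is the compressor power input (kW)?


dh = 317.3 - 258.6 = 58.7 kJ/kg
W = m_dot * dh = 1.809 * 58.7 = 106.19 kW

106.19


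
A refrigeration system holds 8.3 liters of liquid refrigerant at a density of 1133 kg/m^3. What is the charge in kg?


Charge = V * rho / 1000
Charge = 8.3 * 1133 / 1000
Charge = 9.4 kg

9.4


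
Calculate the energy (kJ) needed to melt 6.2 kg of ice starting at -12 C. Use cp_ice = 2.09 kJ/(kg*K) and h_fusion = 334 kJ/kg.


Sensible heat = cp * dT = 2.09 * 12 = 25.08 kJ/kg
Total per kg = 25.08 + 334 = 359.08 kJ/kg
Q = m * total = 6.2 * 359.08
Q = 2226.3 kJ

2226.3


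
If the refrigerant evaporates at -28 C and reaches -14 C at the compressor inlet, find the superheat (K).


Superheat = T_suction - T_evap
Superheat = -14 - (-28)
Superheat = 14 K

14


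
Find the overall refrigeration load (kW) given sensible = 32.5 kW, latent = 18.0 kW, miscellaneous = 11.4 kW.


Q_total = Q_s + Q_l + Q_misc
Q_total = 32.5 + 18.0 + 11.4
Q_total = 61.9 kW

61.9


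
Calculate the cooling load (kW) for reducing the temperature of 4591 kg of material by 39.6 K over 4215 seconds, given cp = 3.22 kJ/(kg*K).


Q = m * cp * dT / t
Q = 4591 * 3.22 * 39.6 / 4215
Q = 138.887 kW

138.887


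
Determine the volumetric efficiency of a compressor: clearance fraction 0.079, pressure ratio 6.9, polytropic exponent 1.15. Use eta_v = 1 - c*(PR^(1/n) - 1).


PR^(1/n) = 6.9^(1/1.15) = 5.36332349
eta_v = 1 - 0.079 * (5.36332349 - 1)
eta_v = 0.6553

0.6553


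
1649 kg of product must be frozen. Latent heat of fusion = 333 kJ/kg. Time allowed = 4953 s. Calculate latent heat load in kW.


Q_lat = m * h_fg / t
Q_lat = 1649 * 333 / 4953
Q_lat = 110.87 kW

110.87


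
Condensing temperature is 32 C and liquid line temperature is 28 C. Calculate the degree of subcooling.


Subcooling = T_cond - T_liquid
Subcooling = 32 - 28
Subcooling = 4 K

4


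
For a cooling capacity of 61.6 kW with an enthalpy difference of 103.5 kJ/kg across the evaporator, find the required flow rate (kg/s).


m_dot = Q / dh
m_dot = 61.6 / 103.5
m_dot = 0.5952 kg/s

0.5952


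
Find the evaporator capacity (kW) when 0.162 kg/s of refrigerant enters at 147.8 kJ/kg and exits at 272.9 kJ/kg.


dh = 272.9 - 147.8 = 125.1 kJ/kg
Q_evap = m_dot * dh = 0.162 * 125.1
Q_evap = 20.27 kW

20.27


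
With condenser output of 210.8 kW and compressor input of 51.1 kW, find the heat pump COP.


COP_hp = Q_cond / W
COP_hp = 210.8 / 51.1
COP_hp = 4.125

4.125


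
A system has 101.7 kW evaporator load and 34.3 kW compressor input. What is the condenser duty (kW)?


Q_cond = Q_evap + W
Q_cond = 101.7 + 34.3
Q_cond = 136.0 kW

136.0


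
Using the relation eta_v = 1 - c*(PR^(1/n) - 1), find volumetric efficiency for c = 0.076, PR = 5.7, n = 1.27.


PR^(1/n) = 5.7^(1/1.27) = 3.93710549
eta_v = 1 - 0.076 * (3.93710549 - 1)
eta_v = 0.7768

0.7768


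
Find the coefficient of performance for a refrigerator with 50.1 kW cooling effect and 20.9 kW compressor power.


COP = Q_evap / W
COP = 50.1 / 20.9
COP = 2.397

2.397


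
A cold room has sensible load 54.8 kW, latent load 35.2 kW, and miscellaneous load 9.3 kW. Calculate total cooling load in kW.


Q_total = Q_s + Q_l + Q_misc
Q_total = 54.8 + 35.2 + 9.3
Q_total = 99.3 kW

99.3


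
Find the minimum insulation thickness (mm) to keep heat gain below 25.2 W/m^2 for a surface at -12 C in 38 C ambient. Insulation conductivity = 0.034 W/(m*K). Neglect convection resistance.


dT = 38 - (-12) = 50 K
thickness = k * dT / q_max * 1000
thickness = 0.034 * 50 / 25.2 * 1000
thickness = 67.5 mm

67.5


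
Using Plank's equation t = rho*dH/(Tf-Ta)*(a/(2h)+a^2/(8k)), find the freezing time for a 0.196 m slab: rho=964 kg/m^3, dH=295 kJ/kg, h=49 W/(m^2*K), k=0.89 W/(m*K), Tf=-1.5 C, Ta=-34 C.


dT = -1.5 - (-34) = 32.5 K
term1 = a/(2h) = 0.196/(2*49) = 0.002
term2 = a^2/(8k) = 0.196^2/(8*0.89) = 0.005395505618
t = rho*dH*1000/dT * (term1 + term2)
t = 964*295*1000/32.5 * (0.002 + 0.005395505618)
t = 64712 s

64712


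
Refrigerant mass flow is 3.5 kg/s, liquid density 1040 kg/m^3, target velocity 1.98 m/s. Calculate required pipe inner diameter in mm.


A = m_dot / (rho * v) = 3.5 / (1040 * 1.98) = 0.0016996892 m^2
d = sqrt(4*A/pi) * 1000
d = 46.5 mm

46.5


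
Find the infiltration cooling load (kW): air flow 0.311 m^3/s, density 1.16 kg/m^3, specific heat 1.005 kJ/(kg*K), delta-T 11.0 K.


Q = V_dot * rho * cp * dT
Q = 0.311 * 1.16 * 1.005 * 11.0
Q = 3.988 kW

3.988


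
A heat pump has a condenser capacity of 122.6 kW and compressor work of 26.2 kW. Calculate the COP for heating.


COP_hp = Q_cond / W
COP_hp = 122.6 / 26.2
COP_hp = 4.679

4.679


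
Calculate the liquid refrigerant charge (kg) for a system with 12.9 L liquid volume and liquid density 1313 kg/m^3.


Charge = V * rho / 1000
Charge = 12.9 * 1313 / 1000
Charge = 16.94 kg

16.94


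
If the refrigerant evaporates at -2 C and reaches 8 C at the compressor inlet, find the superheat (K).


Superheat = T_suction - T_evap
Superheat = 8 - (-2)
Superheat = 10 K

10


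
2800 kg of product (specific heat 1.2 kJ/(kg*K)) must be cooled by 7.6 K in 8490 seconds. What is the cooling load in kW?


Q = m * cp * dT / t
Q = 2800 * 1.2 * 7.6 / 8490
Q = 3.008 kW

3.008


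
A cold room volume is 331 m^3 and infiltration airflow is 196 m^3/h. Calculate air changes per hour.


ACH = flow / volume
ACH = 196 / 331
ACH = 0.592

0.592


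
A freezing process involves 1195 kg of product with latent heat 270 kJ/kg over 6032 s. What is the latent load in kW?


Q_lat = m * h_fg / t
Q_lat = 1195 * 270 / 6032
Q_lat = 53.49 kW

53.49


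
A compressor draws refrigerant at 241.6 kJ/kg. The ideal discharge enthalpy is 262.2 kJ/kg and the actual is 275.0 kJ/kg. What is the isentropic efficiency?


dh_ideal = 262.2 - 241.6 = 20.6 kJ/kg
dh_actual = 275.0 - 241.6 = 33.4 kJ/kg
eta_s = dh_ideal / dh_actual = 20.6 / 33.4
eta_s = 0.6168

0.6168


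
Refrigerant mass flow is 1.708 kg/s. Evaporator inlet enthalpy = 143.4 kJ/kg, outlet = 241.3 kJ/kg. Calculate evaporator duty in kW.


dh = 241.3 - 143.4 = 97.9 kJ/kg
Q_evap = m_dot * dh = 1.708 * 97.9
Q_evap = 167.21 kW

167.21


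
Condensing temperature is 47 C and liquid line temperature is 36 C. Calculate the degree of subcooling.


Subcooling = T_cond - T_liquid
Subcooling = 47 - 36
Subcooling = 11 K

11


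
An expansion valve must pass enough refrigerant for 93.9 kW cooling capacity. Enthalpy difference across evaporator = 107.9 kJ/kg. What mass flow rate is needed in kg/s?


m_dot = Q / dh
m_dot = 93.9 / 107.9
m_dot = 0.8703 kg/s

0.8703


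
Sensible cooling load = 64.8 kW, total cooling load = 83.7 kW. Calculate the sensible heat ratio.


SHR = Q_sensible / Q_total
SHR = 64.8 / 83.7
SHR = 0.774

0.774


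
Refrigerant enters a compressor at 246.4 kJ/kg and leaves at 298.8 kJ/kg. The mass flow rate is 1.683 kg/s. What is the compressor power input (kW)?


dh = 298.8 - 246.4 = 52.4 kJ/kg
W = m_dot * dh = 1.683 * 52.4 = 88.19 kW

88.19


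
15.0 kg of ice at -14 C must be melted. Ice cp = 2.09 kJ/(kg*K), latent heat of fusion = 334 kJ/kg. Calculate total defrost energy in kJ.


Sensible heat = cp * dT = 2.09 * 14 = 29.26 kJ/kg
Total per kg = 29.26 + 334 = 363.26 kJ/kg
Q = m * total = 15.0 * 363.26
Q = 5448.9 kJ

5448.9


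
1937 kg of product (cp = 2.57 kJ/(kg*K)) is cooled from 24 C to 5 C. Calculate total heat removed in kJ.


dT = 24 - (5) = 19 K
Q = m * cp * dT = 1937 * 2.57 * 19
Q = 94584 kJ

94584


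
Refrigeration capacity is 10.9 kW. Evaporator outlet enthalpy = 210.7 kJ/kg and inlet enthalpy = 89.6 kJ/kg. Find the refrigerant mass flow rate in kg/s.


dh = 210.7 - 89.6 = 121.1 kJ/kg
m_dot = Q / dh = 10.9 / 121.1 = 0.09 kg/s

0.09


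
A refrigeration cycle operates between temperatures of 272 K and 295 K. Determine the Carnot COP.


dT = 295 - 272 = 23 K
COP_carnot = T_cold / dT = 272 / 23
COP_carnot = 11.826

11.826


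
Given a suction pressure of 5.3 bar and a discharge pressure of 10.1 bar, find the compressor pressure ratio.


PR = P_high / P_low
PR = 10.1 / 5.3
PR = 1.906

1.906


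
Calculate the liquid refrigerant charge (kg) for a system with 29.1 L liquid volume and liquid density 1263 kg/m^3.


Charge = V * rho / 1000
Charge = 29.1 * 1263 / 1000
Charge = 36.75 kg

36.75


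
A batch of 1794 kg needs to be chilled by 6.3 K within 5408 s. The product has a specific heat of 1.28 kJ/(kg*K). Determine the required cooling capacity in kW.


Q = m * cp * dT / t
Q = 1794 * 1.28 * 6.3 / 5408
Q = 2.675 kW

2.675


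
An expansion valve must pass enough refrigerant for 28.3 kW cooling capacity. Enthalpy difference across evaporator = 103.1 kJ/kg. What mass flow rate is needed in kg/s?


m_dot = Q / dh
m_dot = 28.3 / 103.1
m_dot = 0.2745 kg/s

0.2745


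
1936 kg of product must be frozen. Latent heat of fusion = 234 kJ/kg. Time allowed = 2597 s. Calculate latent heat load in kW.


Q_lat = m * h_fg / t
Q_lat = 1936 * 234 / 2597
Q_lat = 174.44 kW

174.44


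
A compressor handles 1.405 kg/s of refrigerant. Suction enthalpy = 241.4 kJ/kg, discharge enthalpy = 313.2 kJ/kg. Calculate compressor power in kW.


dh = 313.2 - 241.4 = 71.8 kJ/kg
W = m_dot * dh = 1.405 * 71.8 = 100.88 kW

100.88


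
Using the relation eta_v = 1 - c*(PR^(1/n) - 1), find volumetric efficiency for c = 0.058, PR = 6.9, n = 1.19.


PR^(1/n) = 6.9^(1/1.19) = 5.06891726
eta_v = 1 - 0.058 * (5.06891726 - 1)
eta_v = 0.764

0.764


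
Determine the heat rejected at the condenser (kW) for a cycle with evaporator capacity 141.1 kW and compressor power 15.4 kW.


Q_cond = Q_evap + W
Q_cond = 141.1 + 15.4
Q_cond = 156.5 kW

156.5


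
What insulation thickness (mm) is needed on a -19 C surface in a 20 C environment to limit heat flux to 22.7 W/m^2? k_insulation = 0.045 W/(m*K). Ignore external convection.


dT = 20 - (-19) = 39 K
thickness = k * dT / q_max * 1000
thickness = 0.045 * 39 / 22.7 * 1000
thickness = 77.3 mm

77.3


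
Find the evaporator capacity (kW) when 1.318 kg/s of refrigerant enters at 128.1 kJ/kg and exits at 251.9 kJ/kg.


dh = 251.9 - 128.1 = 123.8 kJ/kg
Q_evap = m_dot * dh = 1.318 * 123.8
Q_evap = 163.17 kW

163.17


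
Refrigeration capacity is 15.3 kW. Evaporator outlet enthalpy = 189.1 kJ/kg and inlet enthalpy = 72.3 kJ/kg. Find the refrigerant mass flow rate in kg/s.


dh = 189.1 - 72.3 = 116.8 kJ/kg
m_dot = Q / dh = 15.3 / 116.8 = 0.131 kg/s

0.131


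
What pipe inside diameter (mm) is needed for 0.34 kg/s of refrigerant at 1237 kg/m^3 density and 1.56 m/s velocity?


A = m_dot / (rho * v) = 0.34 / (1237 * 1.56) = 0.0001761913646 m^2
d = sqrt(4*A/pi) * 1000
d = 15.0 mm

15.0


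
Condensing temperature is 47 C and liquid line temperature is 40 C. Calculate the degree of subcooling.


Subcooling = T_cond - T_liquid
Subcooling = 47 - 40
Subcooling = 7 K

7


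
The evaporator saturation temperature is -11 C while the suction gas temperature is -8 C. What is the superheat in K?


Superheat = T_suction - T_evap
Superheat = -8 - (-11)
Superheat = 3 K

3


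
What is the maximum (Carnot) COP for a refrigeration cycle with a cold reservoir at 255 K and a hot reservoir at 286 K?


dT = 286 - 255 = 31 K
COP_carnot = T_cold / dT = 255 / 31
COP_carnot = 8.226

8.226


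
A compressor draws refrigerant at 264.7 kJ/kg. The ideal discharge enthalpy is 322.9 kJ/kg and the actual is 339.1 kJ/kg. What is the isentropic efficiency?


dh_ideal = 322.9 - 264.7 = 58.2 kJ/kg
dh_actual = 339.1 - 264.7 = 74.4 kJ/kg
eta_s = dh_ideal / dh_actual = 58.2 / 74.4
eta_s = 0.7823

0.7823


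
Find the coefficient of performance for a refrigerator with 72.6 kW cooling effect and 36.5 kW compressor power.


COP = Q_evap / W
COP = 72.6 / 36.5
COP = 1.989

1.989


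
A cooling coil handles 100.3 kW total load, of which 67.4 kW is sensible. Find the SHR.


SHR = Q_sensible / Q_total
SHR = 67.4 / 100.3
SHR = 0.672

0.672


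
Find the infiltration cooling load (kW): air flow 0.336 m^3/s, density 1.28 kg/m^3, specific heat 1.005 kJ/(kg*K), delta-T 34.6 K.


Q = V_dot * rho * cp * dT
Q = 0.336 * 1.28 * 1.005 * 34.6
Q = 14.955 kW

14.955


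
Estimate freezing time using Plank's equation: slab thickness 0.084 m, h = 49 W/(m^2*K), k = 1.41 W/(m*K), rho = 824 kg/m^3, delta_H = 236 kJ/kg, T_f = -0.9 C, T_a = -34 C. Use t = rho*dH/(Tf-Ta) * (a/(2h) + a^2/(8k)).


dT = -0.9 - (-34) = 33.1 K
term1 = a/(2h) = 0.084/(2*49) = 0.0008571428571
term2 = a^2/(8k) = 0.084^2/(8*1.41) = 0.0006255319149
t = rho*dH*1000/dT * (term1 + term2)
t = 824*236*1000/33.1 * (0.0008571428571 + 0.0006255319149)
t = 8711 s

8711


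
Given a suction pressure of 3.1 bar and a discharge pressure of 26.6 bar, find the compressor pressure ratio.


PR = P_high / P_low
PR = 26.6 / 3.1
PR = 8.581

8.581


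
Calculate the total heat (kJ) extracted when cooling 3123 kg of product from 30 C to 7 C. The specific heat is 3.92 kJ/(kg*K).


dT = 30 - (7) = 23 K
Q = m * cp * dT = 3123 * 3.92 * 23
Q = 281570 kJ

281570


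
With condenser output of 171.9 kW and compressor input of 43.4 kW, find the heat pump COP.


COP_hp = Q_cond / W
COP_hp = 171.9 / 43.4
COP_hp = 3.961

3.961


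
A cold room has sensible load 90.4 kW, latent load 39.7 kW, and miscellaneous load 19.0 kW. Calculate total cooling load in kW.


Q_total = Q_s + Q_l + Q_misc
Q_total = 90.4 + 39.7 + 19.0
Q_total = 149.1 kW

149.1


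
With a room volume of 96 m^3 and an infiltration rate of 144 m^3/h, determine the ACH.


ACH = flow / volume
ACH = 144 / 96
ACH = 1.5

1.5


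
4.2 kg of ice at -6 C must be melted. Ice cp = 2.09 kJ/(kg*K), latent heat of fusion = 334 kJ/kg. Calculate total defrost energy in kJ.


Sensible heat = cp * dT = 2.09 * 6 = 12.54 kJ/kg
Total per kg = 12.54 + 334 = 346.54 kJ/kg
Q = m * total = 4.2 * 346.54
Q = 1455.5 kJ

1455.5


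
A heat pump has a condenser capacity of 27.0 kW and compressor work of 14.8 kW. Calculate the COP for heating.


COP_hp = Q_cond / W
COP_hp = 27.0 / 14.8
COP_hp = 1.824

1.824


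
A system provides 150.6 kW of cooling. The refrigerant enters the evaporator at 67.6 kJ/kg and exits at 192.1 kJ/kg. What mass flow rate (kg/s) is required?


dh = 192.1 - 67.6 = 124.5 kJ/kg
m_dot = Q / dh = 150.6 / 124.5 = 1.2096 kg/s

1.2096


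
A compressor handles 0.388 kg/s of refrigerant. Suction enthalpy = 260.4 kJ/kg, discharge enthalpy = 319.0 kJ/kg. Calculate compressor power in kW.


dh = 319.0 - 260.4 = 58.6 kJ/kg
W = m_dot * dh = 0.388 * 58.6 = 22.74 kW

22.74


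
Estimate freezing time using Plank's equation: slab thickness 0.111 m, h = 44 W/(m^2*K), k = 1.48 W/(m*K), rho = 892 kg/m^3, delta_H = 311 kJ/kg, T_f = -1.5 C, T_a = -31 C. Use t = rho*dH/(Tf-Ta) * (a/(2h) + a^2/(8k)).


dT = -1.5 - (-31) = 29.5 K
term1 = a/(2h) = 0.111/(2*44) = 0.001261363636
term2 = a^2/(8k) = 0.111^2/(8*1.48) = 0.001040625
t = rho*dH*1000/dT * (term1 + term2)
t = 892*311*1000/29.5 * (0.001261363636 + 0.001040625)
t = 21647 s

21647


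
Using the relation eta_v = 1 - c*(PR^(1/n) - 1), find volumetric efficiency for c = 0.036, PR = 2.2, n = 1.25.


PR^(1/n) = 2.2^(1/1.25) = 1.87904917
eta_v = 1 - 0.036 * (1.87904917 - 1)
eta_v = 0.9684

0.9684


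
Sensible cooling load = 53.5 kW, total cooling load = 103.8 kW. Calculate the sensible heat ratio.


SHR = Q_sensible / Q_total
SHR = 53.5 / 103.8
SHR = 0.515

0.515


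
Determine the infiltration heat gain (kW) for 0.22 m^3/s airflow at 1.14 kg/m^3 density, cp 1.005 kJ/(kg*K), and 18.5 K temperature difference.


Q = V_dot * rho * cp * dT
Q = 0.22 * 1.14 * 1.005 * 18.5
Q = 4.663 kW

4.663


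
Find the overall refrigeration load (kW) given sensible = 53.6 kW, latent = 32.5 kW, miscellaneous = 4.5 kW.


Q_total = Q_s + Q_l + Q_misc
Q_total = 53.6 + 32.5 + 4.5
Q_total = 90.6 kW

90.6


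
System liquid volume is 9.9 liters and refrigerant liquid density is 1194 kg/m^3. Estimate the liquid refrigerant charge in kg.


Charge = V * rho / 1000
Charge = 9.9 * 1194 / 1000
Charge = 11.82 kg

11.82


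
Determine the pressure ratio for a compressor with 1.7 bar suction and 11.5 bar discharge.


PR = P_high / P_low
PR = 11.5 / 1.7
PR = 6.765

6.765


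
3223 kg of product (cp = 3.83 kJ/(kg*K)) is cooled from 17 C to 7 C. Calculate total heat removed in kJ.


dT = 17 - (7) = 10 K
Q = m * cp * dT = 3223 * 3.83 * 10
Q = 123441 kJ

123441


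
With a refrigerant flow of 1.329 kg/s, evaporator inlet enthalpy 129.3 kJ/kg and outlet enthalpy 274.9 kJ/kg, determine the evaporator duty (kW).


dh = 274.9 - 129.3 = 145.6 kJ/kg
Q_evap = m_dot * dh = 1.329 * 145.6
Q_evap = 193.5 kW

193.5


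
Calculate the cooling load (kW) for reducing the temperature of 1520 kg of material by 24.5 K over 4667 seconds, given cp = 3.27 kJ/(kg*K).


Q = m * cp * dT / t
Q = 1520 * 3.27 * 24.5 / 4667
Q = 26.093 kW

26.093


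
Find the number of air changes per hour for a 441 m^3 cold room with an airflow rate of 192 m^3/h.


ACH = flow / volume
ACH = 192 / 441
ACH = 0.435

0.435


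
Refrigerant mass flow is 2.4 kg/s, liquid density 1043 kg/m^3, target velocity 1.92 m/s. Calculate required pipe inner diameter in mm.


A = m_dot / (rho * v) = 2.4 / (1043 * 1.92) = 0.001198465964 m^2
d = sqrt(4*A/pi) * 1000
d = 39.1 mm

39.1


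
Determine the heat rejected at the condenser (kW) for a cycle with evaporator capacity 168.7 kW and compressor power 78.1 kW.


Q_cond = Q_evap + W
Q_cond = 168.7 + 78.1
Q_cond = 246.8 kW

246.8


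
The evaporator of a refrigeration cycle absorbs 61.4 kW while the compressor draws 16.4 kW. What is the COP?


COP = Q_evap / W
COP = 61.4 / 16.4
COP = 3.744

3.744


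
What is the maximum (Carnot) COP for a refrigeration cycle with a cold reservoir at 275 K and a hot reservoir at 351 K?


dT = 351 - 275 = 76 K
COP_carnot = T_cold / dT = 275 / 76
COP_carnot = 3.618

3.618


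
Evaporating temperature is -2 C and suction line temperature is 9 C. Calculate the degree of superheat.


Superheat = T_suction - T_evap
Superheat = 9 - (-2)
Superheat = 11 K

11


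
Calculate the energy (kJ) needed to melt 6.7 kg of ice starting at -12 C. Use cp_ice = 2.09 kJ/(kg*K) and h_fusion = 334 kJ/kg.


Sensible heat = cp * dT = 2.09 * 12 = 25.08 kJ/kg
Total per kg = 25.08 + 334 = 359.08 kJ/kg
Q = m * total = 6.7 * 359.08
Q = 2405.8 kJ

2405.8


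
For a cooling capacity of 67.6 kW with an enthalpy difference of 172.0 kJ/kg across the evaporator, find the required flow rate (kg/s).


m_dot = Q / dh
m_dot = 67.6 / 172.0
m_dot = 0.393 kg/s

0.393


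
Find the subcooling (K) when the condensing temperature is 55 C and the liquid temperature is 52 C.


Subcooling = T_cond - T_liquid
Subcooling = 55 - 52
Subcooling = 3 K

3


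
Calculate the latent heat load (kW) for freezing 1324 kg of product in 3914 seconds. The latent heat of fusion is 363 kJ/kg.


Q_lat = m * h_fg / t
Q_lat = 1324 * 363 / 3914
Q_lat = 122.79 kW

122.79


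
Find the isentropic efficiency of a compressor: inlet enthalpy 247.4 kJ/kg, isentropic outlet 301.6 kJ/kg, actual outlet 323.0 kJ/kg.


dh_ideal = 301.6 - 247.4 = 54.2 kJ/kg
dh_actual = 323.0 - 247.4 = 75.6 kJ/kg
eta_s = dh_ideal / dh_actual = 54.2 / 75.6
eta_s = 0.7169

0.7169


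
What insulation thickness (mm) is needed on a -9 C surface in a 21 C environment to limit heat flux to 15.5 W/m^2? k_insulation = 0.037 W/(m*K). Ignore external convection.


dT = 21 - (-9) = 30 K
thickness = k * dT / q_max * 1000
thickness = 0.037 * 30 / 15.5 * 1000
thickness = 71.6 mm

71.6


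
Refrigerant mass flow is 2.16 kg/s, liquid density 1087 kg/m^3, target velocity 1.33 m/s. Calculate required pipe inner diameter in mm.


A = m_dot / (rho * v) = 2.16 / (1087 * 1.33) = 0.001494075575 m^2
d = sqrt(4*A/pi) * 1000
d = 43.6 mm

43.6


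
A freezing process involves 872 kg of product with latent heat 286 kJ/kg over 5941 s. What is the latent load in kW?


Q_lat = m * h_fg / t
Q_lat = 872 * 286 / 5941
Q_lat = 41.98 kW

41.98


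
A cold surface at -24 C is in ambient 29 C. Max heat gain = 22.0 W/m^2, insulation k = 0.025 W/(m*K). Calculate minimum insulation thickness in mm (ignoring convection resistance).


dT = 29 - (-24) = 53 K
thickness = k * dT / q_max * 1000
thickness = 0.025 * 53 / 22.0 * 1000
thickness = 60.2 mm

60.2


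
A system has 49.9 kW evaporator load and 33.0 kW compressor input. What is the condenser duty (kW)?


Q_cond = Q_evap + W
Q_cond = 49.9 + 33.0
Q_cond = 82.9 kW

82.9


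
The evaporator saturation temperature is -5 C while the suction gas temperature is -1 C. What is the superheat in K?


Superheat = T_suction - T_evap
Superheat = -1 - (-5)
Superheat = 4 K

4


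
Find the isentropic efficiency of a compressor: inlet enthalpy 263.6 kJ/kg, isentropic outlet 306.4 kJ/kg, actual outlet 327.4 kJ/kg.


dh_ideal = 306.4 - 263.6 = 42.8 kJ/kg
dh_actual = 327.4 - 263.6 = 63.8 kJ/kg
eta_s = dh_ideal / dh_actual = 42.8 / 63.8
eta_s = 0.6708

0.6708


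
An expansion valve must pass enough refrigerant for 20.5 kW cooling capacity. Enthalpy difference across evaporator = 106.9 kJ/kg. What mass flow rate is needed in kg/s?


m_dot = Q / dh
m_dot = 20.5 / 106.9
m_dot = 0.1918 kg/s

0.1918


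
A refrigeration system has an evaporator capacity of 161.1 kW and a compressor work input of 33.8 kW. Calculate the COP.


COP = Q_evap / W
COP = 161.1 / 33.8
COP = 4.766

4.766


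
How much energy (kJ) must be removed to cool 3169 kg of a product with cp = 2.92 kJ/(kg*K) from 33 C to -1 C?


dT = 33 - (-1) = 34 K
Q = m * cp * dT = 3169 * 2.92 * 34
Q = 314618 kJ

314618


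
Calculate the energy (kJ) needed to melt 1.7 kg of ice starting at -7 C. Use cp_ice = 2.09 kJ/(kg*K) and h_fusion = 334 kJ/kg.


Sensible heat = cp * dT = 2.09 * 7 = 14.63 kJ/kg
Total per kg = 14.63 + 334 = 348.63 kJ/kg
Q = m * total = 1.7 * 348.63
Q = 592.7 kJ

592.7


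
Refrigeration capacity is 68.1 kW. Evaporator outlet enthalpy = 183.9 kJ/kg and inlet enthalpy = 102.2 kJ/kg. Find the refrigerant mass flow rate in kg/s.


dh = 183.9 - 102.2 = 81.7 kJ/kg
m_dot = Q / dh = 68.1 / 81.7 = 0.8335 kg/s

0.8335


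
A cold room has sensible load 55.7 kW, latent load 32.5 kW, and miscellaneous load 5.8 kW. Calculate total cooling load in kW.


Q_total = Q_s + Q_l + Q_misc
Q_total = 55.7 + 32.5 + 5.8
Q_total = 94.0 kW

94.0


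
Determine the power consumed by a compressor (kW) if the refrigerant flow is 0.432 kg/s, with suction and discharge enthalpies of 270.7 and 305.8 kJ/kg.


dh = 305.8 - 270.7 = 35.1 kJ/kg
W = m_dot * dh = 0.432 * 35.1 = 15.16 kW

15.16


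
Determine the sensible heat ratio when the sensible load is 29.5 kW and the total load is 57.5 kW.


SHR = Q_sensible / Q_total
SHR = 29.5 / 57.5
SHR = 0.513

0.513


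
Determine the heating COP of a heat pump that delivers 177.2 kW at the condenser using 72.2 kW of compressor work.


COP_hp = Q_cond / W
COP_hp = 177.2 / 72.2
COP_hp = 2.454

2.454


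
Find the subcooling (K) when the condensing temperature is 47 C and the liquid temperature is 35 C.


Subcooling = T_cond - T_liquid
Subcooling = 47 - 35
Subcooling = 12 K

12


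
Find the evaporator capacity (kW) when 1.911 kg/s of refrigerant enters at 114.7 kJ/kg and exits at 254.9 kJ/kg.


dh = 254.9 - 114.7 = 140.2 kJ/kg
Q_evap = m_dot * dh = 1.911 * 140.2
Q_evap = 267.92 kW

267.92


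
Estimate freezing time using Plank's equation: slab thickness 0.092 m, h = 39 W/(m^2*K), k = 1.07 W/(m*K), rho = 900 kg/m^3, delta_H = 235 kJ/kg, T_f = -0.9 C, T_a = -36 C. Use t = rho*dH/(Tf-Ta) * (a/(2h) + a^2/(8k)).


dT = -0.9 - (-36) = 35.1 K
term1 = a/(2h) = 0.092/(2*39) = 0.001179487179
term2 = a^2/(8k) = 0.092^2/(8*1.07) = 0.0009887850467
t = rho*dH*1000/dT * (term1 + term2)
t = 900*235*1000/35.1 * (0.001179487179 + 0.0009887850467)
t = 13065 s

13065


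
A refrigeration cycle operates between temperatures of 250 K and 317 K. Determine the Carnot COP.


dT = 317 - 250 = 67 K
COP_carnot = T_cold / dT = 250 / 67
COP_carnot = 3.731

3.731


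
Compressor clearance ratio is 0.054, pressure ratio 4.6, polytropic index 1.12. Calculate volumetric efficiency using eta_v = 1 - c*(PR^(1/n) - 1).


PR^(1/n) = 4.6^(1/1.12) = 3.90614233
eta_v = 1 - 0.054 * (3.90614233 - 1)
eta_v = 0.8431

0.8431


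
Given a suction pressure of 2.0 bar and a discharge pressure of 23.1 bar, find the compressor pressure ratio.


PR = P_high / P_low
PR = 23.1 / 2.0
PR = 11.55

11.55


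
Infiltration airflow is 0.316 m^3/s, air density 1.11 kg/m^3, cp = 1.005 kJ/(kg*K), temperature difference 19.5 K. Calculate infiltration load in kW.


Q = V_dot * rho * cp * dT
Q = 0.316 * 1.11 * 1.005 * 19.5
Q = 6.874 kW

6.874


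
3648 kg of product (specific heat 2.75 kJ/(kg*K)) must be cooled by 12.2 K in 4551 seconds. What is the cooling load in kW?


Q = m * cp * dT / t
Q = 3648 * 2.75 * 12.2 / 4551
Q = 26.893 kW

26.893


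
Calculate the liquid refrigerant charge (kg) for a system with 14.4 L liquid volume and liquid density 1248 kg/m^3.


Charge = V * rho / 1000
Charge = 14.4 * 1248 / 1000
Charge = 17.97 kg

17.97


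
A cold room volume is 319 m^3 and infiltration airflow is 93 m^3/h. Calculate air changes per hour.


ACH = flow / volume
ACH = 93 / 319
ACH = 0.292

0.292


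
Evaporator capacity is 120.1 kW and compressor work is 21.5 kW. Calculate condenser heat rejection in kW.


Q_cond = Q_evap + W
Q_cond = 120.1 + 21.5
Q_cond = 141.6 kW

141.6


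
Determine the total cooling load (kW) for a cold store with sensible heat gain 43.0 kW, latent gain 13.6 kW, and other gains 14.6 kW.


Q_total = Q_s + Q_l + Q_misc
Q_total = 43.0 + 13.6 + 14.6
Q_total = 71.2 kW

71.2


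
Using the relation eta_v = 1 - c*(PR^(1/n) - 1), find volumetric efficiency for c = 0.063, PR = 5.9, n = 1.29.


PR^(1/n) = 5.9^(1/1.29) = 3.95876479
eta_v = 1 - 0.063 * (3.95876479 - 1)
eta_v = 0.8136

0.8136


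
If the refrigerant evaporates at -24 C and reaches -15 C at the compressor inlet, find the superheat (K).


Superheat = T_suction - T_evap
Superheat = -15 - (-24)
Superheat = 9 K

9


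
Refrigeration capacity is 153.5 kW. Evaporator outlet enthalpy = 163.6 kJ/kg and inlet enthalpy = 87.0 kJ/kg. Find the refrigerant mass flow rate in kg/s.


dh = 163.6 - 87.0 = 76.6 kJ/kg
m_dot = Q / dh = 153.5 / 76.6 = 2.0039 kg/s

2.0039


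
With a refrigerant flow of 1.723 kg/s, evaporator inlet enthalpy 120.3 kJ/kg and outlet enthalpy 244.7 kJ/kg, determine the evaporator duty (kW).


dh = 244.7 - 120.3 = 124.4 kJ/kg
Q_evap = m_dot * dh = 1.723 * 124.4
Q_evap = 214.34 kW

214.34


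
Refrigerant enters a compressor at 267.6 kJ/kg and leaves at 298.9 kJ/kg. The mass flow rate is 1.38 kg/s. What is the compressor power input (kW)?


dh = 298.9 - 267.6 = 31.3 kJ/kg
W = m_dot * dh = 1.38 * 31.3 = 43.19 kW

43.19


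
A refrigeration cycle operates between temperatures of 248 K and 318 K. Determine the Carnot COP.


dT = 318 - 248 = 70 K
COP_carnot = T_cold / dT = 248 / 70
COP_carnot = 3.543

3.543


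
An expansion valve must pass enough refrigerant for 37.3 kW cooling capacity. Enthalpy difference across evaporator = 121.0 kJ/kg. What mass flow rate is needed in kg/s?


m_dot = Q / dh
m_dot = 37.3 / 121.0
m_dot = 0.3083 kg/s

0.3083


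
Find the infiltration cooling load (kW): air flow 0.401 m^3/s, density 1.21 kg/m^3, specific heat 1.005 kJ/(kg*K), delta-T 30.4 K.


Q = V_dot * rho * cp * dT
Q = 0.401 * 1.21 * 1.005 * 30.4
Q = 14.824 kW

14.824


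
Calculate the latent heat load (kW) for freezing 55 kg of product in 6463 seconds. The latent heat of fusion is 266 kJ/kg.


Q_lat = m * h_fg / t
Q_lat = 55 * 266 / 6463
Q_lat = 2.26 kW

2.26


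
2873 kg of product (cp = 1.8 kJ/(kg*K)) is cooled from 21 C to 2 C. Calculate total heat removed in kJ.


dT = 21 - (2) = 19 K
Q = m * cp * dT = 2873 * 1.8 * 19
Q = 98257 kJ

98257


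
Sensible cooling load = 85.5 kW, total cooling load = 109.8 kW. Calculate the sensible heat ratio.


SHR = Q_sensible / Q_total
SHR = 85.5 / 109.8
SHR = 0.779

0.779


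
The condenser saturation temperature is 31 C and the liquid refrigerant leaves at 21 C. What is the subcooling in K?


Subcooling = T_cond - T_liquid
Subcooling = 31 - 21
Subcooling = 10 K

10


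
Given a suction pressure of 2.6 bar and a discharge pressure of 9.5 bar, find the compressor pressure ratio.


PR = P_high / P_low
PR = 9.5 / 2.6
PR = 3.654

3.654


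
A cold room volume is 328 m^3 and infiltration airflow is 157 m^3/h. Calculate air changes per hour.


ACH = flow / volume
ACH = 157 / 328
ACH = 0.479

0.479


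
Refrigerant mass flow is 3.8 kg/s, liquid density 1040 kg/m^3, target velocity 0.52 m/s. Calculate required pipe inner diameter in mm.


A = m_dot / (rho * v) = 3.8 / (1040 * 0.52) = 0.007026627219 m^2
d = sqrt(4*A/pi) * 1000
d = 94.6 mm

94.6


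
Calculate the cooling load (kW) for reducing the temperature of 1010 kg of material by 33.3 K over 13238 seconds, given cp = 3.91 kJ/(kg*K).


Q = m * cp * dT / t
Q = 1010 * 3.91 * 33.3 / 13238
Q = 9.934 kW

9.934


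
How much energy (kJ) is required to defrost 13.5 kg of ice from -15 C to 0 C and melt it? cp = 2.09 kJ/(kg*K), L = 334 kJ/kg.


Sensible heat = cp * dT = 2.09 * 15 = 31.35 kJ/kg
Total per kg = 31.35 + 334 = 365.35 kJ/kg
Q = m * total = 13.5 * 365.35
Q = 4932.2 kJ

4932.2


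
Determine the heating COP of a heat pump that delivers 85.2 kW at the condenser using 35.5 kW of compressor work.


COP_hp = Q_cond / W
COP_hp = 85.2 / 35.5
COP_hp = 2.4

2.4


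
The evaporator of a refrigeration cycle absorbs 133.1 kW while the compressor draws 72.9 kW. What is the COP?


COP = Q_evap / W
COP = 133.1 / 72.9
COP = 1.826

1.826


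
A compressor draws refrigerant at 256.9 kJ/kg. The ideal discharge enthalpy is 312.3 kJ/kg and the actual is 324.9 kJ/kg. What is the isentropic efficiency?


dh_ideal = 312.3 - 256.9 = 55.4 kJ/kg
dh_actual = 324.9 - 256.9 = 68.0 kJ/kg
eta_s = dh_ideal / dh_actual = 55.4 / 68.0
eta_s = 0.8147

0.8147


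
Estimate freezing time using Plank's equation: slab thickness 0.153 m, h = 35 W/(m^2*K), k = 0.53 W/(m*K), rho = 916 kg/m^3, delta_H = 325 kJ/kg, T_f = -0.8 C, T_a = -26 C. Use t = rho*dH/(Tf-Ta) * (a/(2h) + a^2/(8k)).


dT = -0.8 - (-26) = 25.2 K
term1 = a/(2h) = 0.153/(2*35) = 0.002185714286
term2 = a^2/(8k) = 0.153^2/(8*0.53) = 0.005520990566
t = rho*dH*1000/dT * (term1 + term2)
t = 916*325*1000/25.2 * (0.002185714286 + 0.005520990566)
t = 91043 s

91043


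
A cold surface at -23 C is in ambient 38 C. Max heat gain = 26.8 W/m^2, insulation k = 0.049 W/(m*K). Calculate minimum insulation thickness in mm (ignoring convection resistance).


dT = 38 - (-23) = 61 K
thickness = k * dT / q_max * 1000
thickness = 0.049 * 61 / 26.8 * 1000
thickness = 111.5 mm

111.5


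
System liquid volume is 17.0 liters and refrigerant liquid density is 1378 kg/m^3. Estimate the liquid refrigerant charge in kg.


Charge = V * rho / 1000
Charge = 17.0 * 1378 / 1000
Charge = 23.43 kg

23.43


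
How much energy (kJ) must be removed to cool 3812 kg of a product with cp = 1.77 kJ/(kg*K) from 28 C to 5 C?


dT = 28 - (5) = 23 K
Q = m * cp * dT = 3812 * 1.77 * 23
Q = 155187 kJ

155187


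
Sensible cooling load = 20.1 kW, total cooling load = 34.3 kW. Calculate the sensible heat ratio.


SHR = Q_sensible / Q_total
SHR = 20.1 / 34.3
SHR = 0.586

0.586


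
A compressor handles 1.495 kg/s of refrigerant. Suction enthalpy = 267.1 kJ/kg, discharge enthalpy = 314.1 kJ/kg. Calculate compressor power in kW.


dh = 314.1 - 267.1 = 47.0 kJ/kg
W = m_dot * dh = 1.495 * 47.0 = 70.27 kW

70.27


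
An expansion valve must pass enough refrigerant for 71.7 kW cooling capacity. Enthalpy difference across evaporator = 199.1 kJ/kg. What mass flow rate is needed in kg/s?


m_dot = Q / dh
m_dot = 71.7 / 199.1
m_dot = 0.3601 kg/s

0.3601


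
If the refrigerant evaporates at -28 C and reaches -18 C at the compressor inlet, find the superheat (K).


Superheat = T_suction - T_evap
Superheat = -18 - (-28)
Superheat = 10 K

10


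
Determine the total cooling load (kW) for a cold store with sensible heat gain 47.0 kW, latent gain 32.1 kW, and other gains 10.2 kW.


Q_total = Q_s + Q_l + Q_misc
Q_total = 47.0 + 32.1 + 10.2
Q_total = 89.3 kW

89.3


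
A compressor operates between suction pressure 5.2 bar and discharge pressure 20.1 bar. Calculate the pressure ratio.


PR = P_high / P_low
PR = 20.1 / 5.2
PR = 3.865

3.865


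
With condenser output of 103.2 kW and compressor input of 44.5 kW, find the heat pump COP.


COP_hp = Q_cond / W
COP_hp = 103.2 / 44.5
COP_hp = 2.319

2.319


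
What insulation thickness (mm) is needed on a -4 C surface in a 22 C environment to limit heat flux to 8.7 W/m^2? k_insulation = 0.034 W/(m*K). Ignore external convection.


dT = 22 - (-4) = 26 K
thickness = k * dT / q_max * 1000
thickness = 0.034 * 26 / 8.7 * 1000
thickness = 101.6 mm

101.6


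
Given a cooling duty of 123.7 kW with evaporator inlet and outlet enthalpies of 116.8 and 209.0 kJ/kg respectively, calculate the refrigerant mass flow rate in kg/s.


dh = 209.0 - 116.8 = 92.2 kJ/kg
m_dot = Q / dh = 123.7 / 92.2 = 1.3416 kg/s

1.3416
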